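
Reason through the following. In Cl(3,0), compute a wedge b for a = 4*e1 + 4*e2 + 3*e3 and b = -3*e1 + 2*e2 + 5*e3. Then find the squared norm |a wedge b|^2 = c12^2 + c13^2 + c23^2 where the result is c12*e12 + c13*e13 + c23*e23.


a wedge b = (a1*b2 - a2*b1)*e12 + (a1*b3 - a3*b1)*e13 + (a2*b3 - a3*b2)*e23
e12 coeff: 4*2 - 4*(-3) = 8 - (-12) = 20
e13 coeff: 4*5 - 3*(-3) = 20 - (-9) = 29
e23 coeff: 4*5 - 3*2 = 20 - 6 = 14
|a wedge b|^2 = 20^2 + 29^2 + 14^2
= 400 + 841 + 196
= 1437


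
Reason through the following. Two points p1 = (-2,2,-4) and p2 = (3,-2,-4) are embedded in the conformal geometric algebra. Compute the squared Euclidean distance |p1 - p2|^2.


p1 - p2 = (-5, 4, 0)
|p1 - p2|^2 = (-5)^2 + 4^2 + 0^2
= 25 + 16 + 0
= 41


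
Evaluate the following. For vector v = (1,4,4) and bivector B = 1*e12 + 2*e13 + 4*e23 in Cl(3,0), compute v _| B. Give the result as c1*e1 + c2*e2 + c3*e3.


Left contraction v _| B = <vB>_1 (grade-1 part of the geometric product vB).
Using e1_|e12 = e2, e2_|e12 = -e1, e1_|e13 = e3, e3_|e13 = -e1, e2_|e23 = e3, e3_|e23 = -e2:
e1 coeff: -v2*b12 - v3*b13 = -(4)*(1) - (4)*(2) = -12
e2 coeff: v1*b12 - v3*b23 = (1)*(1) - (4)*(4) = -15
e3 coeff: v1*b13 + v2*b23 = (1)*(2) + (4)*(4) = 18
v _| B = -12*e1 - 15*e2 + 18*e3


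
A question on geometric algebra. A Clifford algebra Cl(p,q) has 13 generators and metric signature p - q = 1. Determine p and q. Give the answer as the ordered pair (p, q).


We need p + q = 13 and p - q = 1.
Adding: 2p = 13 + 1 = 14, so p = 7.
Then q = 13 - 7 = 6.
(p, q) = (7, 6)


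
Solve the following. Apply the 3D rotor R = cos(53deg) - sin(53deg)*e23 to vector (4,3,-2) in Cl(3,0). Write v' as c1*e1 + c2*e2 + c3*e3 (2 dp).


Rotor R = cos(53deg) - sin(53deg)*e23
Rotation angle theta = 2 * 53 = 106 degrees in the e23 plane (e2 -> e3).
The component perpendicular to the plane (e1) is invariant: v'_1 = v1 = 4.00
cos(106deg) = -0.2756, sin(106deg) = 0.9613
v'_2 = v2*cos(theta) - v3*sin(theta) = 3*(-0.2756) - (-2)*0.9613 = 1.10
v'_3 = v2*sin(theta) + v3*cos(theta) = 3*0.9613 + (-2)*(-0.2756) = 3.44
v' = 4.00*e1 + 1.10*e2 + 3.44*e3


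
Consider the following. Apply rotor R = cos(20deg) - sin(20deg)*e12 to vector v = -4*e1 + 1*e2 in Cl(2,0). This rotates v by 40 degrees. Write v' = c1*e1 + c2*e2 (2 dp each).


Rotor R = cos(20deg) - sin(20deg)*e12
Rotation angle theta = 2 * 20 = 40 degrees
v' = R*v*~R rotates v by theta.
cos(40deg) = 0.7660, sin(40deg) = 0.6428
v'_1 = -4*cos(40deg) - 1*sin(40deg)
= -4*0.7660 - 1*0.6428
= -3.71
v'_2 = -4*sin(40deg) + 1*cos(40deg)
= -4*0.6428 + 1*0.7660
= -1.81
v' = -3.71*e1 - 1.81*e2


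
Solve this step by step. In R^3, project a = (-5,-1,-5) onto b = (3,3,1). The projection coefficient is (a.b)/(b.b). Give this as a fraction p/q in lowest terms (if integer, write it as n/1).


Projection coefficient = (a . b) / (b . b)
a . b = (-5)*3 + (-1)*3 + (-5)*1
= -15 + (-3) + (-5) = -23
b . b = 3^2 + 3^2 + 1^2
= 9 + 9 + 1 = 19
Coefficient = -23/19
In lowest terms: -23/19


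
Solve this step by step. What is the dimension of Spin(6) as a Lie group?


Spin(n) double-covers SO(n); both have Lie algebra so(n) of dimension n(n-1)/2.
n = 6
n(n-1) = 6 * 5 = 30
dim Spin(6) = 30/2 = 15


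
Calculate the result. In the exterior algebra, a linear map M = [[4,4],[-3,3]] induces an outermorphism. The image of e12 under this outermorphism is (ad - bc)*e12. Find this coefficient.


The outermorphism of a linear map f sends e1^e2 to f(e1)^f(e2).
f(e1) = 4*e1 - 3*e2
f(e2) = 4*e1 + 3*e2
f(e1) ^ f(e2) = (4*e1 - 3*e2) ^ (4*e1 + 3*e2)
= 4*3*e12 + (-3)*4*e21
= (12 - (-12))*e12
= 24*e12
Coefficient = 24


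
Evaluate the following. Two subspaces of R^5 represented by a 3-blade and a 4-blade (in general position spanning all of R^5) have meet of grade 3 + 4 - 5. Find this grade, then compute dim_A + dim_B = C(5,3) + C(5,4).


Meet grade = grade(A) + grade(B) - n
= 3 + 4 - 5 = 2
C(5,3) = 10
C(5,4) = 5
dim_A + dim_B = 10 + 5 = 15


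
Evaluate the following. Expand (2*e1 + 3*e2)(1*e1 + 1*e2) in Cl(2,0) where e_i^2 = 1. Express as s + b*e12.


Expand: (2*e1 + 3*e2)(1*e1 + 1*e2)
= 2*1*e1e1 + 2*1*e1e2 + 3*1*e2e1 + 3*1*e2e2
Using e1^2 = e2^2 = 1, e2e1 = -e1e2:
Scalar part s = 2*1 + 3*1 = 2 + 3 = 5
Bivector part b = 2*1 - 3*1 = 2 - 3 = -1
uv = 5 - 1*e12


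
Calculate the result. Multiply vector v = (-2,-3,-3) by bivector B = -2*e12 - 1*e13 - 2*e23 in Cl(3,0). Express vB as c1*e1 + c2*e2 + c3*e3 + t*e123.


vB has grade-1 (vector) and grade-3 (trivector) parts: vB = (v _| B) + (v ^ B).
Vector part <vB>_1:
  e1: -v2*b12 - v3*b13 = -(-3)*(-2) - (-3)*(-1) = -9
  e2: v1*b12 - v3*b23 = (-2)*(-2) - (-3)*(-2) = -2
  e3: v1*b13 + v2*b23 = (-2)*(-1) + (-3)*(-2) = 8
Trivector part <vB>_3:
  e123: v1*b23 - v2*b13 + v3*b12 = (-2)*(-2) - (-3)*(-1) + (-3)*(-2) = 7
vB = -9*e1 - 2*e2 + 8*e3 + 7*e123


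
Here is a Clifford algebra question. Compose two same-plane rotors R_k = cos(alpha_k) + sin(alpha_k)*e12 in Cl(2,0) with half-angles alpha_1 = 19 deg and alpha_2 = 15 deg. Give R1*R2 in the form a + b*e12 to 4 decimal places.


Same-plane rotors commute and their half-angles add:
R1*R2 = cos(a1 + a2) + sin(a1 + a2)*e12.
a1 + a2 = 19 + 15 = 34 deg
cos(34 deg) = 0.8290
sin(34 deg) = 0.5592
R1*R2 = 0.8290 + 0.5592*e12


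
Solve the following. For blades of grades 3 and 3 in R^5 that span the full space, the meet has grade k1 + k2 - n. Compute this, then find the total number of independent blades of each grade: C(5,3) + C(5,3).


Meet grade = grade(A) + grade(B) - n
= 3 + 3 - 5 = 1
C(5,3) = 10
C(5,3) = 10
dim_A + dim_B = 10 + 10 = 20


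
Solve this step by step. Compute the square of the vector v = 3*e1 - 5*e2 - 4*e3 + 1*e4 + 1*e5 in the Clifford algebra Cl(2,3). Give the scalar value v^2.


v^2 = sum of c_i^2 * e_i^2
Positive signature terms (e_i^2 = +1): 3^2 + (-5)^2 = 34
Negative signature terms (e_j^2 = -1): (-4)^2 + 1^2 + 1^2 = 18
v^2 = 34 - 18 = 16


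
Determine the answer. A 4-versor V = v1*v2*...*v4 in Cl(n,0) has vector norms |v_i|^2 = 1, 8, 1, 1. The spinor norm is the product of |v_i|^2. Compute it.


Spinor norm N(V) = |v1|^2 * |v2|^2 * ... * |v4|^2
= 1 * 8 * 1 * 1
Running product: 1, 8, 8, 8
N(V) = 8


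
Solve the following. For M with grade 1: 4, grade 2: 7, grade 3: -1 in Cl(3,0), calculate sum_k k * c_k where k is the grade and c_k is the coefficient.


Grade-weighted sum = sum of grade_k * coefficient_k
1*4 = 4
2*7 = 14
3*(-1) = -3
Total = 4 + 14 + (-3) = 15


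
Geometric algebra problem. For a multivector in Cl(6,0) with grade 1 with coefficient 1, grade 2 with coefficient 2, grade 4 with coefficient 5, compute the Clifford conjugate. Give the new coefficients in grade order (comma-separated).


Clifford conjugate sign for grade k: (-1)^(k(k+1)/2)
Grade 1: (-1)^(1*2/2) = (-1)^1 = -1, coeff 1 -> -1
Grade 2: (-1)^(2*3/2) = (-1)^3 = -1, coeff 2 -> -2
Grade 4: (-1)^(4*5/2) = (-1)^10 = 1, coeff 5 -> 5
Conjugated coefficients: -1, -2, 5


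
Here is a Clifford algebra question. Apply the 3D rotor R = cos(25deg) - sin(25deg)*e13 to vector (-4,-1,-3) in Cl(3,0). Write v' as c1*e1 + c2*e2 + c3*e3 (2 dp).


Rotor R = cos(25deg) - sin(25deg)*e13
Rotation angle theta = 2 * 25 = 50 degrees in the e13 plane (e1 -> e3).
The component perpendicular to the plane (e2) is invariant: v'_2 = v2 = -1.00
cos(50deg) = 0.6428, sin(50deg) = 0.7660
v'_1 = v1*cos(theta) - v3*sin(theta) = -4*0.6428 - (-3)*0.7660 = -0.27
v'_3 = v1*sin(theta) + v3*cos(theta) = -4*0.7660 + (-3)*0.6428 = -4.99
v' = -0.27*e1 - 1.00*e2 - 4.99*e3


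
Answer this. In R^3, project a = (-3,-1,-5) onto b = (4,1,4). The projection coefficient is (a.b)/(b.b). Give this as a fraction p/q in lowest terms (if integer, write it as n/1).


Projection coefficient = (a . b) / (b . b)
a . b = (-3)*4 + (-1)*1 + (-5)*4
= -12 + (-1) + (-20) = -33
b . b = 4^2 + 1^2 + 4^2
= 16 + 1 + 16 = 33
Coefficient = -33/33
In lowest terms: -1/1


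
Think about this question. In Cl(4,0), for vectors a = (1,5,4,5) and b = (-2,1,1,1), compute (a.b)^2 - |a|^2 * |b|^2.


a . b = 1*(-2) + 5*1 + 4*1 + 5*1
= -2 + 5 + 4 + 5 = 12
|a|^2 = 1^2 + 5^2 + 4^2 + 5^2 = 67
|b|^2 = (-2)^2 + 1^2 + 1^2 + 1^2 = 7
(a.b)^2 = 12^2 = 144
|a|^2 * |b|^2 = 67 * 7 = 469
Result = 144 - 469 = -325


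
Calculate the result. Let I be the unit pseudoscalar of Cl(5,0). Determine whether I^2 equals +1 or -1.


The pseudoscalar I = e1...e_n (product of all n generators) of Cl(p,q) satisfies I^2 = (-1)^(q + n(n-1)/2).
p = 5, q = 0, n = p + q = 5
n(n-1)/2 = 5 * 4 / 2 = 10
Exponent = q + n(n-1)/2 = 0 + 10 = 10
I^2 = (-1)^10 = +1


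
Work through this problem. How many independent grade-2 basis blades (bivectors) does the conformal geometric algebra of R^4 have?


The conformal model of R^4 uses Cl(5,1) with m = 4 + 2 = 6 generators.
Number of grade-2 blades = C(m, 2) = C(6, 2)
= 6*5/2 = 15


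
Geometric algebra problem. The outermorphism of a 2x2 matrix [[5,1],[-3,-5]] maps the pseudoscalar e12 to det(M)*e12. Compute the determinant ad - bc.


The outermorphism of a linear map f sends e1^e2 to f(e1)^f(e2).
f(e1) = 5*e1 - 3*e2
f(e2) = 1*e1 - 5*e2
f(e1) ^ f(e2) = (5*e1 - 3*e2) ^ (1*e1 - 5*e2)
= 5*(-5)*e12 + (-3)*1*e21
= (-25 - (-3))*e12
= -22*e12
Coefficient = -22


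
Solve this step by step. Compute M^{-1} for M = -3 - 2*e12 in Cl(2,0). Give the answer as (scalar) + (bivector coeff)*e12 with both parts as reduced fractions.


M = -3 - 2*e12, where e12^2 = -1.
Since M commutes with its reverse ~M = a - b*e12, M * ~M = a^2 - b^2*e12^2 = a^2 + b^2.
So M^{-1} = ~M / (a^2 + b^2) = (a - b*e12)/(a^2 + b^2).
a^2 + b^2 = 9 + 4 = 13
Scalar part = -3/13 = -3/13
Bivector coeff = 2/13 = 2/13
M^{-1} = -3/13 + 2/13*e12


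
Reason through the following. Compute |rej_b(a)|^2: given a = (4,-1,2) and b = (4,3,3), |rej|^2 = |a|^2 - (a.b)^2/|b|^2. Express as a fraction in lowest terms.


|a|^2 = 4^2 + (-1)^2 + 2^2 = 21
|b|^2 = 4^2 + 3^2 + 3^2 = 34
a . b = 4*4 + (-1)*3 + 2*3 = 19
(a.b)^2 = 19^2 = 361
|rej|^2 = 21 - 361/34
= (714 - 361)/34
= 353/34
In lowest terms: 353/34


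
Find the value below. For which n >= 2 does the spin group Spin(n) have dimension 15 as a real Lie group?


dim Spin(n) = dim so(n) = n(n-1)/2.
Solve n(n-1)/2 = 15, i.e. n^2 - n - 30 = 0.
Discriminant = 1 + 8*15 = 121
n = (1 + sqrt(121))/2 = (1 + 11)/2 = 6


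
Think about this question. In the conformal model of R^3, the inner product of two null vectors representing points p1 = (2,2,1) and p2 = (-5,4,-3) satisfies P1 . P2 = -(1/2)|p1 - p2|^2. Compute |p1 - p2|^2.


p1 - p2 = (7, -2, 4)
|p1 - p2|^2 = 7^2 + (-2)^2 + 4^2
= 49 + 4 + 16
= 69


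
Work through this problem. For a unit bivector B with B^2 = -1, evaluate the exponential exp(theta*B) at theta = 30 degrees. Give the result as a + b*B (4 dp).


For a unit bivector B with B^2 = -1, the exponential series gives
e^(theta*B) = cos(theta) + sin(theta)*B (the GA analogue of Euler's formula).
theta = 30 degrees = 0.523599 rad
cos(30 deg) = 0.8660
sin(30 deg) = 0.5000
exp(theta*B) = 0.8660 + 0.5000*B


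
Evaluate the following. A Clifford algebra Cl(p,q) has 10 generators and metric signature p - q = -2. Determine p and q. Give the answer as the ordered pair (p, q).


We need p + q = 10 and p - q = -2.
Adding: 2p = 10 + (-2) = 8, so p = 4.
Then q = 10 - 4 = 6.
(p, q) = (4, 6)


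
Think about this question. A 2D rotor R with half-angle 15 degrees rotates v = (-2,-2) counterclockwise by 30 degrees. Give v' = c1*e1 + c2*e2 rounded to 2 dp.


Rotor R = cos(15deg) - sin(15deg)*e12
Rotation angle theta = 2 * 15 = 30 degrees
v' = R*v*~R rotates v by theta.
cos(30deg) = 0.8660, sin(30deg) = 0.5000
v'_1 = -2*cos(30deg) - (-2)*sin(30deg)
= -2*0.8660 - (-2)*0.5000
= -0.73
v'_2 = -2*sin(30deg) + (-2)*cos(30deg)
= -2*0.5000 + (-2)*0.8660
= -2.73
v' = -0.73*e1 - 2.73*e2


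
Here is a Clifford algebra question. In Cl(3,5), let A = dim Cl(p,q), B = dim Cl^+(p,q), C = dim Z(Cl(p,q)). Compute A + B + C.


n = 3 + 5 = 8
Total dim = 2^8 = 256
Even subalgebra dim = 2^7 = 128
n is even, so center dim = 1
Sum = 256 + 128 + 1 = 385


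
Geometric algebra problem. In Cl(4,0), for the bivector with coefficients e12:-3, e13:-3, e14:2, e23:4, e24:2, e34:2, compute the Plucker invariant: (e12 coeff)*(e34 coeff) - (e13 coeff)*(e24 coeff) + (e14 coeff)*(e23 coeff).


Plucker relation: af - be + cd
a*f = (-3)*2 = -6
b*e = (-3)*2 = -6
c*d = 2*4 = 8
af - be + cd = -6 - (-6) + 8
= 8


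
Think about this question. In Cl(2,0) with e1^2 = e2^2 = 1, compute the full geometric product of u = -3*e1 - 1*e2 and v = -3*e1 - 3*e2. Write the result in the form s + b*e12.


Expand: (-3*e1 - 1*e2)(-3*e1 - 3*e2)
= (-3)*(-3)*e1e1 + (-3)*(-3)*e1e2 + (-1)*(-3)*e2e1 + (-1)*(-3)*e2e2
Using e1^2 = e2^2 = 1, e2e1 = -e1e2:
Scalar part s = (-3)*(-3) + (-1)*(-3) = 9 + 3 = 12
Bivector part b = (-3)*(-3) - (-1)*(-3) = 9 - 3 = 6
uv = 12 + 6*e12


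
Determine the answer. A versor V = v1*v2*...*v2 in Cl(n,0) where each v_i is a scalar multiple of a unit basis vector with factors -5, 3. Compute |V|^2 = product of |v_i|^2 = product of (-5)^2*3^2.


Each vector v_i has |v_i|^2 = s_i^2
Squared scales: (-5)^2 = 25, 3^2 = 9
|V|^2 = 25 * 9
= 225


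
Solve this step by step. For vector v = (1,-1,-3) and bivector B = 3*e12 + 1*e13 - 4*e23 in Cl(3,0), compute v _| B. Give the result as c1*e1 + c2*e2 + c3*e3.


Left contraction v _| B = <vB>_1 (grade-1 part of the geometric product vB).
Using e1_|e12 = e2, e2_|e12 = -e1, e1_|e13 = e3, e3_|e13 = -e1, e2_|e23 = e3, e3_|e23 = -e2:
e1 coeff: -v2*b12 - v3*b13 = -(-1)*(3) - (-3)*(1) = 6
e2 coeff: v1*b12 - v3*b23 = (1)*(3) - (-3)*(-4) = -9
e3 coeff: v1*b13 + v2*b23 = (1)*(1) + (-1)*(-4) = 5
v _| B = 6*e1 - 9*e2 + 5*e3


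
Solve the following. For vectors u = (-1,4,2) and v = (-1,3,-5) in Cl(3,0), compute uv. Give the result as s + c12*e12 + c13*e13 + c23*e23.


In Cl(3,0): e_i^2 = 1, e_ie_j = -e_je_i for i != j.
Scalar part = u . v = (-1)*(-1) + 4*3 + 2*(-5)
= 1 + 12 + (-10) = 3
e12 coeff = (-1)*3 - 4*(-1) = -3 - (-4) = 1
e13 coeff = (-1)*(-5) - 2*(-1) = 5 - (-2) = 7
e23 coeff = 4*(-5) - 2*3 = -20 - 6 = -26
uv = 3 + 1*e12 + 7*e13 - 26*e23


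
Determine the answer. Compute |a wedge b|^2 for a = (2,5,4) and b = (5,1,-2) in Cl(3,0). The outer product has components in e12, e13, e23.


a wedge b = (a1*b2 - a2*b1)*e12 + (a1*b3 - a3*b1)*e13 + (a2*b3 - a3*b2)*e23
e12 coeff: 2*1 - 5*5 = 2 - 25 = -23
e13 coeff: 2*(-2) - 4*5 = -4 - 20 = -24
e23 coeff: 5*(-2) - 4*1 = -10 - 4 = -14
|a wedge b|^2 = (-23)^2 + (-24)^2 + (-14)^2
= 529 + 576 + 196
= 1301


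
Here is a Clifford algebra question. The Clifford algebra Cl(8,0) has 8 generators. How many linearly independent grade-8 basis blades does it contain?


Number of grade-k basis blades in Cl(p,q) with n = p + q is C(n, k).
n = 8 + 0 = 8
C(8, 8) = 8! / (8! * 0!)
= 40320 / (40320 * 1)
= 1


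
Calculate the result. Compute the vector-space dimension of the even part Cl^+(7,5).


Even subalgebra dimension = 2^(n-1)
n = 7 + 5 = 12
2^(12 - 1) = 2^11 = 2048
Verification: sum of C(12,k) for even k = 1 + 66 + 495 + 924 + 495 + 66 + 1 = 2048
Result = 2048


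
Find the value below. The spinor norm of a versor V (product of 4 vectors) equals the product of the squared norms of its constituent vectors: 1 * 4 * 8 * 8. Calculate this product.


Spinor norm N(V) = |v1|^2 * |v2|^2 * ... * |v4|^2
= 1 * 4 * 8 * 8
Running product: 1, 4, 32, 256
N(V) = 256


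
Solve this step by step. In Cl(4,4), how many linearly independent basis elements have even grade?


Even subalgebra dimension = 2^(n-1)
n = 4 + 4 = 8
2^(8 - 1) = 2^7 = 128
Verification: sum of C(8,k) for even k = 1 + 28 + 70 + 28 + 1 = 128
Result = 128


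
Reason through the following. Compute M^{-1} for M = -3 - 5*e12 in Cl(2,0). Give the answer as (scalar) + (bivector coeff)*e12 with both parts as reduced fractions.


M = -3 - 5*e12, where e12^2 = -1.
Since M commutes with its reverse ~M = a - b*e12, M * ~M = a^2 - b^2*e12^2 = a^2 + b^2.
So M^{-1} = ~M / (a^2 + b^2) = (a - b*e12)/(a^2 + b^2).
a^2 + b^2 = 9 + 25 = 34
Scalar part = -3/34 = -3/34
Bivector coeff = 5/34 = 5/34
M^{-1} = -3/34 + 5/34*e12


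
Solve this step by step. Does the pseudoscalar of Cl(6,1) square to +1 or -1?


The pseudoscalar I = e1...e_n (product of all n generators) of Cl(p,q) satisfies I^2 = (-1)^(q + n(n-1)/2).
p = 6, q = 1, n = p + q = 7
n(n-1)/2 = 7 * 6 / 2 = 21
Exponent = q + n(n-1)/2 = 1 + 21 = 22
I^2 = (-1)^22 = +1


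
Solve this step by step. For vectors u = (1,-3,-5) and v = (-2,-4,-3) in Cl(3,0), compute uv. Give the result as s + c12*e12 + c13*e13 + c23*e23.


In Cl(3,0): e_i^2 = 1, e_ie_j = -e_je_i for i != j.
Scalar part = u . v = 1*(-2) + (-3)*(-4) + (-5)*(-3)
= -2 + 12 + 15 = 25
e12 coeff = 1*(-4) - (-3)*(-2) = -4 - 6 = -10
e13 coeff = 1*(-3) - (-5)*(-2) = -3 - 10 = -13
e23 coeff = (-3)*(-3) - (-5)*(-4) = 9 - 20 = -11
uv = 25 - 10*e12 - 13*e13 - 11*e23


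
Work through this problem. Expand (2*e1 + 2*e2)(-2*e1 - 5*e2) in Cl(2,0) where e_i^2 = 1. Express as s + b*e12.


Expand: (2*e1 + 2*e2)(-2*e1 - 5*e2)
= 2*(-2)*e1e1 + 2*(-5)*e1e2 + 2*(-2)*e2e1 + 2*(-5)*e2e2
Using e1^2 = e2^2 = 1, e2e1 = -e1e2:
Scalar part s = 2*(-2) + 2*(-5) = -4 + (-10) = -14
Bivector part b = 2*(-5) - 2*(-2) = -10 - (-4) = -6
uv = -14 - 6*e12


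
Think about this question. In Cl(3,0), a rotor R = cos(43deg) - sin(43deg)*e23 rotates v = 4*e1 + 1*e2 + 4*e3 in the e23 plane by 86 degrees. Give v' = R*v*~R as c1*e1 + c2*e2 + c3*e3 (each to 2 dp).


Rotor R = cos(43deg) - sin(43deg)*e23
Rotation angle theta = 2 * 43 = 86 degrees in the e23 plane (e2 -> e3).
The component perpendicular to the plane (e1) is invariant: v'_1 = v1 = 4.00
cos(86deg) = 0.0698, sin(86deg) = 0.9976
v'_2 = v2*cos(theta) - v3*sin(theta) = 1*0.0698 - 4*0.9976 = -3.92
v'_3 = v2*sin(theta) + v3*cos(theta) = 1*0.9976 + 4*0.0698 = 1.28
v' = 4.00*e1 - 3.92*e2 + 1.28*e3


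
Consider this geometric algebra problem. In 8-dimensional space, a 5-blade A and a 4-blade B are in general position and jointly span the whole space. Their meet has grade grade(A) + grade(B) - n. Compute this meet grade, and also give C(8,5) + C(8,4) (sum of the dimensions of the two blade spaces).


Meet grade = grade(A) + grade(B) - n
= 5 + 4 - 8 = 1
C(8,5) = 56
C(8,4) = 70
dim_A + dim_B = 56 + 70 = 126


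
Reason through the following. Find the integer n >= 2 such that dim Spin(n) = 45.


dim Spin(n) = dim so(n) = n(n-1)/2.
Solve n(n-1)/2 = 45, i.e. n^2 - n - 90 = 0.
Discriminant = 1 + 8*45 = 361
n = (1 + sqrt(361))/2 = (1 + 19)/2 = 10


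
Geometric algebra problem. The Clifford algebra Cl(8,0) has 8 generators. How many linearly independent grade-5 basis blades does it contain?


Number of grade-k basis blades in Cl(p,q) with n = p + q is C(n, k).
n = 8 + 0 = 8
C(8, 5) = 8! / (5! * 3!)
= 40320 / (120 * 6)
= 56


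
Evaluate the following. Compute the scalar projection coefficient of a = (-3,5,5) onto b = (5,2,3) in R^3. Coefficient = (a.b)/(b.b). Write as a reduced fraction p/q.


Projection coefficient = (a . b) / (b . b)
a . b = (-3)*5 + 5*2 + 5*3
= -15 + 10 + 15 = 10
b . b = 5^2 + 2^2 + 3^2
= 25 + 4 + 9 = 38
Coefficient = 10/38
In lowest terms: 5/19


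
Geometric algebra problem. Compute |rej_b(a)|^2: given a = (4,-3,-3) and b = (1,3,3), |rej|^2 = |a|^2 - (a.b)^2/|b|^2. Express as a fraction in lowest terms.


|a|^2 = 4^2 + (-3)^2 + (-3)^2 = 34
|b|^2 = 1^2 + 3^2 + 3^2 = 19
a . b = 4*1 + (-3)*3 + (-3)*3 = -14
(a.b)^2 = (-14)^2 = 196
|rej|^2 = 34 - 196/19
= (646 - 196)/19
= 450/19
In lowest terms: 450/19


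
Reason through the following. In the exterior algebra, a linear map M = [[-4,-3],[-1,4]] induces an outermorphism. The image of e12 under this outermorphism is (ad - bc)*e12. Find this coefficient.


The outermorphism of a linear map f sends e1^e2 to f(e1)^f(e2).
f(e1) = -4*e1 - 1*e2
f(e2) = -3*e1 + 4*e2
f(e1) ^ f(e2) = (-4*e1 - 1*e2) ^ (-3*e1 + 4*e2)
= (-4)*4*e12 + (-1)*(-3)*e21
= (-16 - 3)*e12
= -19*e12
Coefficient = -19


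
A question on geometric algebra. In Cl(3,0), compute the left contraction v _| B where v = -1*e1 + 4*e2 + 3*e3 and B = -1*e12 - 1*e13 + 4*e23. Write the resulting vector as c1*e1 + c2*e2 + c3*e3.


Left contraction v _| B = <vB>_1 (grade-1 part of the geometric product vB).
Using e1_|e12 = e2, e2_|e12 = -e1, e1_|e13 = e3, e3_|e13 = -e1, e2_|e23 = e3, e3_|e23 = -e2:
e1 coeff: -v2*b12 - v3*b13 = -(4)*(-1) - (3)*(-1) = 7
e2 coeff: v1*b12 - v3*b23 = (-1)*(-1) - (3)*(4) = -11
e3 coeff: v1*b13 + v2*b23 = (-1)*(-1) + (4)*(4) = 17
v _| B = 7*e1 - 11*e2 + 17*e3


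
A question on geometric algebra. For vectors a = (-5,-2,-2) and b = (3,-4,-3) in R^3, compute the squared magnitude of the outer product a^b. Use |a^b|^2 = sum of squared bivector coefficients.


a wedge b = (a1*b2 - a2*b1)*e12 + (a1*b3 - a3*b1)*e13 + (a2*b3 - a3*b2)*e23
e12 coeff: (-5)*(-4) - (-2)*3 = 20 - (-6) = 26
e13 coeff: (-5)*(-3) - (-2)*3 = 15 - (-6) = 21
e23 coeff: (-2)*(-3) - (-2)*(-4) = 6 - 8 = -2
|a wedge b|^2 = 26^2 + 21^2 + (-2)^2
= 676 + 441 + 4
= 1121


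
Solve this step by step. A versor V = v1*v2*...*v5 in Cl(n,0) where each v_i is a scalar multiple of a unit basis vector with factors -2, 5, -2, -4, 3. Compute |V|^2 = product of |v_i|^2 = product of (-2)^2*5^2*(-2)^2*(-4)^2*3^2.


Each vector v_i has |v_i|^2 = s_i^2
Squared scales: (-2)^2 = 4, 5^2 = 25, (-2)^2 = 4, (-4)^2 = 16, 3^2 = 9
|V|^2 = 4 * 25 * 4 * 16 * 9
= 57600


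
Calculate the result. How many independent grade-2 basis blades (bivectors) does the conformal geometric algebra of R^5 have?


The conformal model of R^5 uses Cl(6,1) with m = 5 + 2 = 7 generators.
Number of grade-2 blades = C(m, 2) = C(7, 2)
= 7*6/2 = 21


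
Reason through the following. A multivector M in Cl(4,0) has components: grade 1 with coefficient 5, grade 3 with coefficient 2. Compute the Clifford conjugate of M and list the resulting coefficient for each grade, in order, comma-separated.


Clifford conjugate sign for grade k: (-1)^(k(k+1)/2)
Grade 1: (-1)^(1*2/2) = (-1)^1 = -1, coeff 5 -> -5
Grade 3: (-1)^(3*4/2) = (-1)^6 = 1, coeff 2 -> 2
Conjugated coefficients: -5, 2


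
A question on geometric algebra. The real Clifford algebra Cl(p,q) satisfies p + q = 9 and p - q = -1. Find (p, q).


We need p + q = 9 and p - q = -1.
Adding: 2p = 9 + (-1) = 8, so p = 4.
Then q = 9 - 4 = 5.
(p, q) = (4, 5)


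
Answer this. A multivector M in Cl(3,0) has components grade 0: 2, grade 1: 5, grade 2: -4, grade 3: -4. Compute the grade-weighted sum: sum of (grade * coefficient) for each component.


Grade-weighted sum = sum of grade_k * coefficient_k
0*2 = 0
1*5 = 5
2*(-4) = -8
3*(-4) = -12
Total = 0 + 5 + (-8) + (-12) = -15


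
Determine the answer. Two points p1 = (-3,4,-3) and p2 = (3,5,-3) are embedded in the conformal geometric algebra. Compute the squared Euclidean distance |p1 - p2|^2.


p1 - p2 = (-6, -1, 0)
|p1 - p2|^2 = (-6)^2 + (-1)^2 + 0^2
= 36 + 1 + 0
= 37


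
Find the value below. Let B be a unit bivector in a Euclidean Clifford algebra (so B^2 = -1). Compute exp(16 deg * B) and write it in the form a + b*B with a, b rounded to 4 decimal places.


For a unit bivector B with B^2 = -1, the exponential series gives
e^(theta*B) = cos(theta) + sin(theta)*B (the GA analogue of Euler's formula).
theta = 16 degrees = 0.279253 rad
cos(16 deg) = 0.9613
sin(16 deg) = 0.2756
exp(theta*B) = 0.9613 + 0.2756*B


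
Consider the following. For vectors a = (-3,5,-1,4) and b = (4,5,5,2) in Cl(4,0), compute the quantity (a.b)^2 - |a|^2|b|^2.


a . b = (-3)*4 + 5*5 + (-1)*5 + 4*2
= -12 + 25 + (-5) + 8 = 16
|a|^2 = (-3)^2 + 5^2 + (-1)^2 + 4^2 = 51
|b|^2 = 4^2 + 5^2 + 5^2 + 2^2 = 70
(a.b)^2 = 16^2 = 256
|a|^2 * |b|^2 = 51 * 70 = 3570
Result = 256 - 3570 = -3314


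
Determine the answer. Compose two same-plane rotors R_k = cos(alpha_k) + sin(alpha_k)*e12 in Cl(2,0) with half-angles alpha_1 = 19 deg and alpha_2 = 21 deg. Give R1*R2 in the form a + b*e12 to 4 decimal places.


Same-plane rotors commute and their half-angles add:
R1*R2 = cos(a1 + a2) + sin(a1 + a2)*e12.
a1 + a2 = 19 + 21 = 40 deg
cos(40 deg) = 0.7660
sin(40 deg) = 0.6428
R1*R2 = 0.7660 + 0.6428*e12


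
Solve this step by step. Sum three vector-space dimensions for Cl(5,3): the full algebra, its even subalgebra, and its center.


n = 5 + 3 = 8
Total dim = 2^8 = 256
Even subalgebra dim = 2^7 = 128
n is even, so center dim = 1
Sum = 256 + 128 + 1 = 385


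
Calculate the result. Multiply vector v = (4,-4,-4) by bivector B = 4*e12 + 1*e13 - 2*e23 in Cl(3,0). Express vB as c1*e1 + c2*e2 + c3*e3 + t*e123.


vB has grade-1 (vector) and grade-3 (trivector) parts: vB = (v _| B) + (v ^ B).
Vector part <vB>_1:
  e1: -v2*b12 - v3*b13 = -(-4)*(4) - (-4)*(1) = 20
  e2: v1*b12 - v3*b23 = (4)*(4) - (-4)*(-2) = 8
  e3: v1*b13 + v2*b23 = (4)*(1) + (-4)*(-2) = 12
Trivector part <vB>_3:
  e123: v1*b23 - v2*b13 + v3*b12 = (4)*(-2) - (-4)*(1) + (-4)*(4) = -20
vB = 20*e1 + 8*e2 + 12*e3 - 20*e123


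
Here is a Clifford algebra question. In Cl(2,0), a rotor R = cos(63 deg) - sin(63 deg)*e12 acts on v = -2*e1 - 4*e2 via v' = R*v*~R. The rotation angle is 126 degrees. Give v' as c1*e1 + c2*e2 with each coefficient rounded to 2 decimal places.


Rotor R = cos(63deg) - sin(63deg)*e12
Rotation angle theta = 2 * 63 = 126 degrees
v' = R*v*~R rotates v by theta.
cos(126deg) = -0.5878, sin(126deg) = 0.8090
v'_1 = -2*cos(126deg) - (-4)*sin(126deg)
= -2*(-0.5878) - (-4)*0.8090
= 4.41
v'_2 = -2*sin(126deg) + (-4)*cos(126deg)
= -2*0.8090 + (-4)*(-0.5878)
= 0.73
v' = 4.41*e1 + 0.73*e2


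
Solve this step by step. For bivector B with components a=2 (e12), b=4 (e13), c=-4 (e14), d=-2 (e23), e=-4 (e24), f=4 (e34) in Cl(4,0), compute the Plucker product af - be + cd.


Plucker relation: af - be + cd
a*f = 2*4 = 8
b*e = 4*(-4) = -16
c*d = (-4)*(-2) = 8
af - be + cd = 8 - (-16) + 8
= 32


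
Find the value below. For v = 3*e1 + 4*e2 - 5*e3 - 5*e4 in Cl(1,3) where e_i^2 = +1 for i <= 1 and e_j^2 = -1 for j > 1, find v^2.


v^2 = sum of c_i^2 * e_i^2
Positive signature terms (e_i^2 = +1): 3^2 = 9
Negative signature terms (e_j^2 = -1): 4^2 + (-5)^2 + (-5)^2 = 66
v^2 = 9 - 66 = -57


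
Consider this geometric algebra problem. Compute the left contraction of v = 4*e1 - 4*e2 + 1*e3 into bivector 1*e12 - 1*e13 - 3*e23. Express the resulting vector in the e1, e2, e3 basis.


Left contraction v _| B = <vB>_1 (grade-1 part of the geometric product vB).
Using e1_|e12 = e2, e2_|e12 = -e1, e1_|e13 = e3, e3_|e13 = -e1, e2_|e23 = e3, e3_|e23 = -e2:
e1 coeff: -v2*b12 - v3*b13 = -(-4)*(1) - (1)*(-1) = 5
e2 coeff: v1*b12 - v3*b23 = (4)*(1) - (1)*(-3) = 7
e3 coeff: v1*b13 + v2*b23 = (4)*(-1) + (-4)*(-3) = 8
v _| B = 5*e1 + 7*e2 + 8*e3


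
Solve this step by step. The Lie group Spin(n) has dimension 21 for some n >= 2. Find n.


dim Spin(n) = dim so(n) = n(n-1)/2.
Solve n(n-1)/2 = 21, i.e. n^2 - n - 42 = 0.
Discriminant = 1 + 8*21 = 169
n = (1 + sqrt(169))/2 = (1 + 13)/2 = 7


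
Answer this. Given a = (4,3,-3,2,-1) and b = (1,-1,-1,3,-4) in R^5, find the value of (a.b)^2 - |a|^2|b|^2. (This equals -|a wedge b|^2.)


a . b = 4*1 + 3*(-1) + (-3)*(-1) + 2*3 + (-1)*(-4)
= 4 + (-3) + 3 + 6 + 4 = 14
|a|^2 = 4^2 + 3^2 + (-3)^2 + 2^2 + (-1)^2 = 39
|b|^2 = 1^2 + (-1)^2 + (-1)^2 + 3^2 + (-4)^2 = 28
(a.b)^2 = 14^2 = 196
|a|^2 * |b|^2 = 39 * 28 = 1092
Result = 196 - 1092 = -896


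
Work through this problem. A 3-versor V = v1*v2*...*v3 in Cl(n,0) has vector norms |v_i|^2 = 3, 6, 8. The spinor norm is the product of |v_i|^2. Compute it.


Spinor norm N(V) = |v1|^2 * |v2|^2 * ... * |v3|^2
= 3 * 6 * 8
Running product: 3, 18, 144
N(V) = 144


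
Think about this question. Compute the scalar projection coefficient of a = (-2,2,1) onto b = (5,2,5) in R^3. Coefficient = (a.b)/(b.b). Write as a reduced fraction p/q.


Projection coefficient = (a . b) / (b . b)
a . b = (-2)*5 + 2*2 + 1*5
= -10 + 4 + 5 = -1
b . b = 5^2 + 2^2 + 5^2
= 25 + 4 + 25 = 54
Coefficient = -1/54
In lowest terms: -1/54


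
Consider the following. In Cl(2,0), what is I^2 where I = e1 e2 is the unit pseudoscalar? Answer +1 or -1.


The pseudoscalar I = e1...e_n (product of all n generators) of Cl(p,q) satisfies I^2 = (-1)^(q + n(n-1)/2).
p = 2, q = 0, n = p + q = 2
n(n-1)/2 = 2 * 1 / 2 = 1
Exponent = q + n(n-1)/2 = 0 + 1 = 1
I^2 = (-1)^1 = -1


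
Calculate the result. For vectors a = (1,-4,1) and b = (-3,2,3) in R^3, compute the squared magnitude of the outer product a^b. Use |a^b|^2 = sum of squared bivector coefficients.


a wedge b = (a1*b2 - a2*b1)*e12 + (a1*b3 - a3*b1)*e13 + (a2*b3 - a3*b2)*e23
e12 coeff: 1*2 - (-4)*(-3) = 2 - 12 = -10
e13 coeff: 1*3 - 1*(-3) = 3 - (-3) = 6
e23 coeff: (-4)*3 - 1*2 = -12 - 2 = -14
|a wedge b|^2 = (-10)^2 + 6^2 + (-14)^2
= 100 + 36 + 196
= 332


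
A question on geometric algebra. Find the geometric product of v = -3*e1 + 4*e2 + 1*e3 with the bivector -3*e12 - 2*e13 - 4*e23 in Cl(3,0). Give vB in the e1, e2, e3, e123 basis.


vB has grade-1 (vector) and grade-3 (trivector) parts: vB = (v _| B) + (v ^ B).
Vector part <vB>_1:
  e1: -v2*b12 - v3*b13 = -(4)*(-3) - (1)*(-2) = 14
  e2: v1*b12 - v3*b23 = (-3)*(-3) - (1)*(-4) = 13
  e3: v1*b13 + v2*b23 = (-3)*(-2) + (4)*(-4) = -10
Trivector part <vB>_3:
  e123: v1*b23 - v2*b13 + v3*b12 = (-3)*(-4) - (4)*(-2) + (1)*(-3) = 17
vB = 14*e1 + 13*e2 - 10*e3 + 17*e123


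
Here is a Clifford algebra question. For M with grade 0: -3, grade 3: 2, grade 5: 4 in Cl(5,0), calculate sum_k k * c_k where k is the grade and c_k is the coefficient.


Grade-weighted sum = sum of grade_k * coefficient_k
0*(-3) = 0
3*2 = 6
5*4 = 20
Total = 0 + 6 + 20 = 26


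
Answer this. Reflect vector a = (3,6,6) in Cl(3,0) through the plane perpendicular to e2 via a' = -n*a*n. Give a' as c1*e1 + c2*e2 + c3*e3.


Reflection formula: a' = -n*a*n, with n = e2 (unit vector, n^2 = 1).
For reflection through hyperplane perp to e2:
The component along e2 flips sign, others stay.
a = (3, 6, 6)
a' = (3, -6, 6)
a' = 3*e1 - 6*e2 + 6*e3


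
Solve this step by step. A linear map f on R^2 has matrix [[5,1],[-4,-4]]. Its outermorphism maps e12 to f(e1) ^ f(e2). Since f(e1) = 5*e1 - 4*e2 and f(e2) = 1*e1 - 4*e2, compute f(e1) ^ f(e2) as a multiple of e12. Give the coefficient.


The outermorphism of a linear map f sends e1^e2 to f(e1)^f(e2).
f(e1) = 5*e1 - 4*e2
f(e2) = 1*e1 - 4*e2
f(e1) ^ f(e2) = (5*e1 - 4*e2) ^ (1*e1 - 4*e2)
= 5*(-4)*e12 + (-4)*1*e21
= (-20 - (-4))*e12
= -16*e12
Coefficient = -16


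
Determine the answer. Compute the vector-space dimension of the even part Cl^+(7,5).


Even subalgebra dimension = 2^(n-1)
n = 7 + 5 = 12
2^(12 - 1) = 2^11 = 2048
Verification: sum of C(12,k) for even k = 1 + 66 + 495 + 924 + 495 + 66 + 1 = 2048
Result = 2048


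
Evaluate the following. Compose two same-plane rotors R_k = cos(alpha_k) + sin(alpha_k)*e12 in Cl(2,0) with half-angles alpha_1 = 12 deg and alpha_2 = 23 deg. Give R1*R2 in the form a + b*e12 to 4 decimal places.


Same-plane rotors commute and their half-angles add:
R1*R2 = cos(a1 + a2) + sin(a1 + a2)*e12.
a1 + a2 = 12 + 23 = 35 deg
cos(35 deg) = 0.8192
sin(35 deg) = 0.5736
R1*R2 = 0.8192 + 0.5736*e12


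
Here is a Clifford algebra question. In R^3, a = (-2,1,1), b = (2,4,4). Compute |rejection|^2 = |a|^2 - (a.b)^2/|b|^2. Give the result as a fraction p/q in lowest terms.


|a|^2 = (-2)^2 + 1^2 + 1^2 = 6
|b|^2 = 2^2 + 4^2 + 4^2 = 36
a . b = (-2)*2 + 1*4 + 1*4 = 4
(a.b)^2 = 4^2 = 16
|rej|^2 = 6 - 16/36
= (216 - 16)/36
= 200/36
In lowest terms: 50/9


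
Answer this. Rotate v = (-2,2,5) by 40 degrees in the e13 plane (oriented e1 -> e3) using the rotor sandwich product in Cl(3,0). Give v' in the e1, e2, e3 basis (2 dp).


Rotor R = cos(20deg) - sin(20deg)*e13
Rotation angle theta = 2 * 20 = 40 degrees in the e13 plane (e1 -> e3).
The component perpendicular to the plane (e2) is invariant: v'_2 = v2 = 2.00
cos(40deg) = 0.7660, sin(40deg) = 0.6428
v'_1 = v1*cos(theta) - v3*sin(theta) = -2*0.7660 - 5*0.6428 = -4.75
v'_3 = v1*sin(theta) + v3*cos(theta) = -2*0.6428 + 5*0.7660 = 2.54
v' = -4.75*e1 + 2.00*e2 + 2.54*e3


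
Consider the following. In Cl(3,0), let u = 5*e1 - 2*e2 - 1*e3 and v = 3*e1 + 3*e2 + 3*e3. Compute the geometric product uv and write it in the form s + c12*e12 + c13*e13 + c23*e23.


In Cl(3,0): e_i^2 = 1, e_ie_j = -e_je_i for i != j.
Scalar part = u . v = 5*3 + (-2)*3 + (-1)*3
= 15 + (-6) + (-3) = 6
e12 coeff = 5*3 - (-2)*3 = 15 - (-6) = 21
e13 coeff = 5*3 - (-1)*3 = 15 - (-3) = 18
e23 coeff = (-2)*3 - (-1)*3 = -6 - (-3) = -3
uv = 6 + 21*e12 + 18*e13 - 3*e23


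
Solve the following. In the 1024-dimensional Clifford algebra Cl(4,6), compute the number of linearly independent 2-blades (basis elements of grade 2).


Number of grade-k basis blades in Cl(p,q) with n = p + q is C(n, k).
n = 4 + 6 = 10
C(10, 2) = 10! / (2! * 8!)
= 3628800 / (2 * 40320)
= 45


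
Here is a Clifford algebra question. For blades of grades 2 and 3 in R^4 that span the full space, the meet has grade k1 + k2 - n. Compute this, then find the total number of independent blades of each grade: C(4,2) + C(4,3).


Meet grade = grade(A) + grade(B) - n
= 2 + 3 - 4 = 1
C(4,2) = 6
C(4,3) = 4
dim_A + dim_B = 6 + 4 = 10


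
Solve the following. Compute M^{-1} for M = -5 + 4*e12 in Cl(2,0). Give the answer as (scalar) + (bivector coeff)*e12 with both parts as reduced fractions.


M = -5 + 4*e12, where e12^2 = -1.
Since M commutes with its reverse ~M = a - b*e12, M * ~M = a^2 - b^2*e12^2 = a^2 + b^2.
So M^{-1} = ~M / (a^2 + b^2) = (a - b*e12)/(a^2 + b^2).
a^2 + b^2 = 25 + 16 = 41
Scalar part = -5/41 = -5/41
Bivector coeff = -4/41 = -4/41
M^{-1} = -5/41 - 4/41*e12


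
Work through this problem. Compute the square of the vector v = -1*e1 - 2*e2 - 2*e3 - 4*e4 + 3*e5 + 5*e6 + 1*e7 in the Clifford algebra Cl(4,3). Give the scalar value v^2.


v^2 = sum of c_i^2 * e_i^2
Positive signature terms (e_i^2 = +1): (-1)^2 + (-2)^2 + (-2)^2 + (-4)^2 = 25
Negative signature terms (e_j^2 = -1): 3^2 + 5^2 + 1^2 = 35
v^2 = 25 - 35 = -10


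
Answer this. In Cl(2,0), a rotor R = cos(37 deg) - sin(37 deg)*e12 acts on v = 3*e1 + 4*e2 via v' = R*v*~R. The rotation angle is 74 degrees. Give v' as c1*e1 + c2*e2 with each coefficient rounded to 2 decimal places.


Rotor R = cos(37deg) - sin(37deg)*e12
Rotation angle theta = 2 * 37 = 74 degrees
v' = R*v*~R rotates v by theta.
cos(74deg) = 0.2756, sin(74deg) = 0.9613
v'_1 = 3*cos(74deg) - 4*sin(74deg)
= 3*0.2756 - 4*0.9613
= -3.02
v'_2 = 3*sin(74deg) + 4*cos(74deg)
= 3*0.9613 + 4*0.2756
= 3.99
v' = -3.02*e1 + 3.99*e2


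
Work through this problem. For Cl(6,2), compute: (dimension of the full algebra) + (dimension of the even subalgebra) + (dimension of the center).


n = 6 + 2 = 8
Total dim = 2^8 = 256
Even subalgebra dim = 2^7 = 128
n is even, so center dim = 1
Sum = 256 + 128 + 1 = 385


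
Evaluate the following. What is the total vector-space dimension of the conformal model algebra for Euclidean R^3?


The conformal model of R^3 uses Cl(4,1): the 3 Euclidean generators plus two extra orthogonal generators e+ (e+^2 = +1) and e- (e-^2 = -1), from which the null vectors e0, einf are built.
Number of generators m = 3 + 2 = 5.
dim Cl(p,q) = 2^m = 2^5 = 32


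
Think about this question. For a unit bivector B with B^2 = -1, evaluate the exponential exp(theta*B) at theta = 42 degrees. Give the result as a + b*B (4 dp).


For a unit bivector B with B^2 = -1, the exponential series gives
e^(theta*B) = cos(theta) + sin(theta)*B (the GA analogue of Euler's formula).
theta = 42 degrees = 0.733038 rad
cos(42 deg) = 0.7431
sin(42 deg) = 0.6691
exp(theta*B) = 0.7431 + 0.6691*B


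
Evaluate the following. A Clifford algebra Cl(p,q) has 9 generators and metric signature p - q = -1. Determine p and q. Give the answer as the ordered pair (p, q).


We need p + q = 9 and p - q = -1.
Adding: 2p = 9 + (-1) = 8, so p = 4.
Then q = 9 - 4 = 5.
(p, q) = (4, 5)


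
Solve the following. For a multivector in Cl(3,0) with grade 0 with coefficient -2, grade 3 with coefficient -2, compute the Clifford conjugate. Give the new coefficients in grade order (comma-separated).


Clifford conjugate sign for grade k: (-1)^(k(k+1)/2)
Grade 0: (-1)^(0*1/2) = (-1)^0 = 1, coeff -2 -> -2
Grade 3: (-1)^(3*4/2) = (-1)^6 = 1, coeff -2 -> -2
Conjugated coefficients: -2, -2


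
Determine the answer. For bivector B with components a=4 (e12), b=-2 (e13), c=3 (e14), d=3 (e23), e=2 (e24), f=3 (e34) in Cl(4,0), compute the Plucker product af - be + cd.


Plucker relation: af - be + cd
a*f = 4*3 = 12
b*e = (-2)*2 = -4
c*d = 3*3 = 9
af - be + cd = 12 - (-4) + 9
= 25


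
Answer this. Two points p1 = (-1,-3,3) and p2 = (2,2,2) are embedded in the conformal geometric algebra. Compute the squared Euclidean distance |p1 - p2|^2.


p1 - p2 = (-3, -5, 1)
|p1 - p2|^2 = (-3)^2 + (-5)^2 + 1^2
= 9 + 25 + 1
= 35


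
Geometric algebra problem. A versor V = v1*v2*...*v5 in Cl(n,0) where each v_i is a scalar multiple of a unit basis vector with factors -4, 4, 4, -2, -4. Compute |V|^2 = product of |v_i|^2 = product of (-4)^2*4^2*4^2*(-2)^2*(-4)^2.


Each vector v_i has |v_i|^2 = s_i^2
Squared scales: (-4)^2 = 16, 4^2 = 16, 4^2 = 16, (-2)^2 = 4, (-4)^2 = 16
|V|^2 = 16 * 16 * 16 * 4 * 16
= 262144


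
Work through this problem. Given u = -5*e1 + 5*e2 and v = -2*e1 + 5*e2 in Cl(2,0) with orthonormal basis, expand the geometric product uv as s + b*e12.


Expand: (-5*e1 + 5*e2)(-2*e1 + 5*e2)
= (-5)*(-2)*e1e1 + (-5)*5*e1e2 + 5*(-2)*e2e1 + 5*5*e2e2
Using e1^2 = e2^2 = 1, e2e1 = -e1e2:
Scalar part s = (-5)*(-2) + 5*5 = 10 + 25 = 35
Bivector part b = (-5)*5 - 5*(-2) = -25 - (-10) = -15
uv = 35 - 15*e12


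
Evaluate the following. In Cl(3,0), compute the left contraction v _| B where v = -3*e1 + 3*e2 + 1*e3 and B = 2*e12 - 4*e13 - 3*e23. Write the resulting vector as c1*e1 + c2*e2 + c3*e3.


Left contraction v _| B = <vB>_1 (grade-1 part of the geometric product vB).
Using e1_|e12 = e2, e2_|e12 = -e1, e1_|e13 = e3, e3_|e13 = -e1, e2_|e23 = e3, e3_|e23 = -e2:
e1 coeff: -v2*b12 - v3*b13 = -(3)*(2) - (1)*(-4) = -2
e2 coeff: v1*b12 - v3*b23 = (-3)*(2) - (1)*(-3) = -3
e3 coeff: v1*b13 + v2*b23 = (-3)*(-4) + (3)*(-3) = 3
v _| B = -2*e1 - 3*e2 + 3*e3


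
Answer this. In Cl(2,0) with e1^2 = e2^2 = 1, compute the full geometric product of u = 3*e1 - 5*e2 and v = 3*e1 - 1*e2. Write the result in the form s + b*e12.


Expand: (3*e1 - 5*e2)(3*e1 - 1*e2)
= 3*3*e1e1 + 3*(-1)*e1e2 + (-5)*3*e2e1 + (-5)*(-1)*e2e2
Using e1^2 = e2^2 = 1, e2e1 = -e1e2:
Scalar part s = 3*3 + (-5)*(-1) = 9 + 5 = 14
Bivector part b = 3*(-1) - (-5)*3 = -3 - (-15) = 12
uv = 14 + 12*e12


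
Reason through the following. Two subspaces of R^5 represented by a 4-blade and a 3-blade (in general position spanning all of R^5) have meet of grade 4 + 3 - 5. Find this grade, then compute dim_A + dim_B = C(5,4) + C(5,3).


Meet grade = grade(A) + grade(B) - n
= 4 + 3 - 5 = 2
C(5,4) = 5
C(5,3) = 10
dim_A + dim_B = 5 + 10 = 15


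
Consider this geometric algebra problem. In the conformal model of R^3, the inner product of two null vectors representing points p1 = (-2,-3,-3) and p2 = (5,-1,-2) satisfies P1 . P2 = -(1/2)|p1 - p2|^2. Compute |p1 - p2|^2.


p1 - p2 = (-7, -2, -1)
|p1 - p2|^2 = (-7)^2 + (-2)^2 + (-1)^2
= 49 + 4 + 1
= 54


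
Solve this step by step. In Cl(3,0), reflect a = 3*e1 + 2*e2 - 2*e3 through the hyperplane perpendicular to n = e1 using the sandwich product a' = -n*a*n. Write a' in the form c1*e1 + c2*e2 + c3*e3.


Reflection formula: a' = -n*a*n, with n = e1 (unit vector, n^2 = 1).
For reflection through hyperplane perp to e1:
The component along e1 flips sign, others stay.
a = (3, 2, -2)
a' = (-3, 2, -2)
a' = -3*e1 + 2*e2 - 2*e3


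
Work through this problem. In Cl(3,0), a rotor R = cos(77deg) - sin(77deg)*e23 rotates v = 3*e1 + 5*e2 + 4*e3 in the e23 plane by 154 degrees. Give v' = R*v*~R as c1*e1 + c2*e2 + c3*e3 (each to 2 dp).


Rotor R = cos(77deg) - sin(77deg)*e23
Rotation angle theta = 2 * 77 = 154 degrees in the e23 plane (e2 -> e3).
The component perpendicular to the plane (e1) is invariant: v'_1 = v1 = 3.00
cos(154deg) = -0.8988, sin(154deg) = 0.4384
v'_2 = v2*cos(theta) - v3*sin(theta) = 5*(-0.8988) - 4*0.4384 = -6.25
v'_3 = v2*sin(theta) + v3*cos(theta) = 5*0.4384 + 4*(-0.8988) = -1.40
v' = 3.00*e1 - 6.25*e2 - 1.40*e3
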